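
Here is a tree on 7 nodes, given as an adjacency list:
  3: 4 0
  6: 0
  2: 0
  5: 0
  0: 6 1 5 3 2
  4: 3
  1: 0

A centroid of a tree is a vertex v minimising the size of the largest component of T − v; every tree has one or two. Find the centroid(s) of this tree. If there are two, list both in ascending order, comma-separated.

If 0 is removed the pieces have sizes 2, 1, 1, 1, 1, all ≤ ⌊7/2⌋ = 3.
Every other node leaves some component of size > 3, so the centroid is unique.

0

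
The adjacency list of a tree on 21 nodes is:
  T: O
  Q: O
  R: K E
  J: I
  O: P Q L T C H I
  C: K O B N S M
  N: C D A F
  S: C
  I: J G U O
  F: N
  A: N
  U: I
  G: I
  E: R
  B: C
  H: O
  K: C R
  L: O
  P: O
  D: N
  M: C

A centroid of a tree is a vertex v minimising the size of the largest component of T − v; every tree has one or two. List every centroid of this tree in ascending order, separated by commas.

If C is removed the pieces have sizes 10, 4, 3, 1, 1, 1, all ≤ ⌊21/2⌋ = 10.
No neighbour of C does as well, so C is the unique centroid.

C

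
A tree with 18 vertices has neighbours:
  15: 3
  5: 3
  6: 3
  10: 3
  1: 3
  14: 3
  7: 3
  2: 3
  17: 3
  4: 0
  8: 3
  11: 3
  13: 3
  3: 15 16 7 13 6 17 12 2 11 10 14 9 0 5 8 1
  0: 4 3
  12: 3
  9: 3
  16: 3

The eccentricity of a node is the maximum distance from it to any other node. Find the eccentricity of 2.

A farthest node from 2 is 4.
The path 2-3-0-4 has 3 edges.

3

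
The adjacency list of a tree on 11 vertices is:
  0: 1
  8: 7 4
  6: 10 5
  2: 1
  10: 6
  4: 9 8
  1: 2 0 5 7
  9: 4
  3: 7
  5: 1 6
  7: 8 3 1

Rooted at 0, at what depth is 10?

Climbing from 10 to the root: 10 – 6 – 5 – 1 – 0. That's 4 steps.

4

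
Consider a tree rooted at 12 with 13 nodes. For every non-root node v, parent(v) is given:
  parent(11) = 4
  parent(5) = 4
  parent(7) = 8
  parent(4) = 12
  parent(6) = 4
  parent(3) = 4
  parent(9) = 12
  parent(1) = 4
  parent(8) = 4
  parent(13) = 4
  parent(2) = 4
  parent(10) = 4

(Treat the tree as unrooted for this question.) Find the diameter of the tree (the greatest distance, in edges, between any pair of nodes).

A longest path is 7 - 8 - 4 - 12 - 9, with 4 edges.

4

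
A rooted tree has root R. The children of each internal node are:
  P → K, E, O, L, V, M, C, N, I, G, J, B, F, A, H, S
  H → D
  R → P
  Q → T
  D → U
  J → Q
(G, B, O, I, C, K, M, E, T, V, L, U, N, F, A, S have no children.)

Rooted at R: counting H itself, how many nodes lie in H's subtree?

3

The subtree rooted at H contains: H, D, U — 3 nodes.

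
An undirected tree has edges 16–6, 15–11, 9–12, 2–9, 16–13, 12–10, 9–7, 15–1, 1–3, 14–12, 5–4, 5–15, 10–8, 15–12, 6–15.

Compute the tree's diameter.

6

BFS from 8 reaches 13 last, at distance 6; BFS from 13 confirms no node is farther.
Path: 8 – 10 – 12 – 15 – 6 – 16 – 13.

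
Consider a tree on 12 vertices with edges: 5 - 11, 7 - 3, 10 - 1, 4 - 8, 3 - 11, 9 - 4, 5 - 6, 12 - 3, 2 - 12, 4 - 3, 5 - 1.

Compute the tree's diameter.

6

A longest path is 10–1–5–11–3–12–2, with 6 edges.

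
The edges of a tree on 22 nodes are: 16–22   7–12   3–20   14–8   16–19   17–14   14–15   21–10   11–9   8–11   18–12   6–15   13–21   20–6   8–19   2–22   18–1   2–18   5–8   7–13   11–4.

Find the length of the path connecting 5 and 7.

8

Walking from 5: 5–8–19–16–22–2–18–12–7. Length 8.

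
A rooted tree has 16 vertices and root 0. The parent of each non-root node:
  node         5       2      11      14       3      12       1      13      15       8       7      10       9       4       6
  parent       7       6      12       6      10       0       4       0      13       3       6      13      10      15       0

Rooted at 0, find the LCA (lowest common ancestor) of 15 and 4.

Path 15→root: 15 13 0; path 4→root: 4 15 13 0.
First common node: 15.

15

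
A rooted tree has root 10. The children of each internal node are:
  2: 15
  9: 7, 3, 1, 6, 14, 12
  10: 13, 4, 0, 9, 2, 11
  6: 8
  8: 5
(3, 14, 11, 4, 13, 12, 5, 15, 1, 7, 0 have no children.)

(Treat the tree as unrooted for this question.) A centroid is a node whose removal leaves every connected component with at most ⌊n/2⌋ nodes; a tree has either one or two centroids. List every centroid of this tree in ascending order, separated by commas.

9

Delete 9: the remaining components have sizes 7, 3, 1, 1, 1, 1, 1. Max 7 ≤ 8, so 9 is a centroid.
No neighbour of 9 does as well, so 9 is the unique centroid.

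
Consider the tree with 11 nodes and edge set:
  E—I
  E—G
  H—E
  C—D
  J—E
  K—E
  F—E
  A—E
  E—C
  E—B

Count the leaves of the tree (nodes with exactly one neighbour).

9

The leaves are A, B, D, F, G, H, I, J, K.
That is 9 leaves.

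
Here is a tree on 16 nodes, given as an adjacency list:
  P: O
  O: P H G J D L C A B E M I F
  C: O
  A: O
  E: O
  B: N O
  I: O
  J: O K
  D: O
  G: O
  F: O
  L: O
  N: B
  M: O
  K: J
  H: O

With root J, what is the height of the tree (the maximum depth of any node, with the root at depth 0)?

N sits deepest: J → O → B → N — 3 edges from the root.

3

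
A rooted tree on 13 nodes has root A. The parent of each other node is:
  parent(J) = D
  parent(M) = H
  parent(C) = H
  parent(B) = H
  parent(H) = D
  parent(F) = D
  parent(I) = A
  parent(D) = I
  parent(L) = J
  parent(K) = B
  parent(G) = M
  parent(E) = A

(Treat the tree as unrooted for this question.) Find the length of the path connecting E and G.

6

The path is E - A - I - D - H - M - G, which has 6 edges.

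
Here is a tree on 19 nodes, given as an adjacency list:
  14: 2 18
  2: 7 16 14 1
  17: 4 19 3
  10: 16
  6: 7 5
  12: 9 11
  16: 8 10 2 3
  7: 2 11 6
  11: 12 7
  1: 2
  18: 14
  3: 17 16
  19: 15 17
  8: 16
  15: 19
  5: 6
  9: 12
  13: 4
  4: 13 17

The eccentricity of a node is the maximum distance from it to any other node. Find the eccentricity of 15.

9

Distances from 15 peak at 9, attained at 9.
15 – 19 – 17 – 3 – 16 – 2 – 7 – 11 – 12 – 9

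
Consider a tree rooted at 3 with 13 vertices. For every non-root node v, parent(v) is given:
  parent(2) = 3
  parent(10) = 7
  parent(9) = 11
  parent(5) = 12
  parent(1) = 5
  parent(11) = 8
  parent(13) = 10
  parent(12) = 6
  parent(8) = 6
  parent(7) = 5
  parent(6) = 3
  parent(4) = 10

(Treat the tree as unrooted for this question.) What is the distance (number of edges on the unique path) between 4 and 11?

Walking from 4: 4 – 10 – 7 – 5 – 12 – 6 – 8 – 11. Length 7.

7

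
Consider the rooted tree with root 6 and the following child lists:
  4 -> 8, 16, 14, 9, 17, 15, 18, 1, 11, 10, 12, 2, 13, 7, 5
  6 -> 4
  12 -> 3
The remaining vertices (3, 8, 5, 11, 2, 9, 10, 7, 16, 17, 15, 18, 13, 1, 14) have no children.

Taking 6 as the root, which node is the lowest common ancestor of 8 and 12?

4

8's ancestor chain is 8, 4, 6 and 12's is 12, 4, 6; they first meet at 4.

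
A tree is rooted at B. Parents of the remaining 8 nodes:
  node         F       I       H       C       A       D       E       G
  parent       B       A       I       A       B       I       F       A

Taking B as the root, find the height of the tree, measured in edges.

A deepest node is D, reached by B – A – I – D.
That path has 3 edges, so the height is 3.

3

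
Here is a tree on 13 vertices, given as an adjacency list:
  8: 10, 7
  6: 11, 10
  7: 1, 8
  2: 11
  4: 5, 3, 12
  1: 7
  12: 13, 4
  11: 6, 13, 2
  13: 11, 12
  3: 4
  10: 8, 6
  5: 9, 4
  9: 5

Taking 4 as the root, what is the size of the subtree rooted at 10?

4

Descendants of 10 (including itself): 10, 8, 7, 1. That's 4.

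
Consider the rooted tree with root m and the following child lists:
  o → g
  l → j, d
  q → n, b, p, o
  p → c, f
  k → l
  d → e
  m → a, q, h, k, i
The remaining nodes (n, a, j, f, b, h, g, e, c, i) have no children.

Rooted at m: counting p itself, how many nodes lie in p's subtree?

3

The subtree rooted at p contains: p, f, c — 3 nodes.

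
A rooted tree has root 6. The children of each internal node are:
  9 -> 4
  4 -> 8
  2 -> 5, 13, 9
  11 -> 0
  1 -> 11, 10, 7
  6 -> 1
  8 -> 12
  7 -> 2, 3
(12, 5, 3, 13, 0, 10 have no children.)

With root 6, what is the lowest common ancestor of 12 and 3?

7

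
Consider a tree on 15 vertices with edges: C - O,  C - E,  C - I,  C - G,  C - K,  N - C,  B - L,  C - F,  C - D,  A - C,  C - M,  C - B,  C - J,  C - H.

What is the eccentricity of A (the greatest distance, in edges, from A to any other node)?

A farthest node from A is L.
The path A – C – B – L has 3 edges.

3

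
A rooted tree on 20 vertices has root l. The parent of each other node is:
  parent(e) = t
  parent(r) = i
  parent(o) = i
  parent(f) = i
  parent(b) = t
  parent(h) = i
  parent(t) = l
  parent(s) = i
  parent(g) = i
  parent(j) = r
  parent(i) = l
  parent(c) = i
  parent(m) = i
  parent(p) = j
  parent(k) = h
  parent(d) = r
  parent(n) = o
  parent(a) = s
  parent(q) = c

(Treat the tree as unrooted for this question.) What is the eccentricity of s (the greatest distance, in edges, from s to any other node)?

4

Distances from s peak at 4, attained at p (b, e also at distance 4).
s – i – r – j – p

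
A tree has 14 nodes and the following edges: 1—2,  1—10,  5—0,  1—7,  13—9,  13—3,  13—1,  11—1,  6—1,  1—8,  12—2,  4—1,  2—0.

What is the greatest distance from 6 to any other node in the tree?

4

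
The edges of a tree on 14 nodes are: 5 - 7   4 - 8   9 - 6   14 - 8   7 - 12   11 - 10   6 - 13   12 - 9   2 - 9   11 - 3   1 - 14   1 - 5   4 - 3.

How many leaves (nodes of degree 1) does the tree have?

3

Exactly 3 nodes have a single neighbour: 2, 10, 13.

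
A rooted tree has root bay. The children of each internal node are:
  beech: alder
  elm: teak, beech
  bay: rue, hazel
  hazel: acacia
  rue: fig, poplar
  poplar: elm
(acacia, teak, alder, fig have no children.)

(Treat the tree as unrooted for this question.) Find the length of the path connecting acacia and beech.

6

The path is acacia – hazel – bay – rue – poplar – elm – beech, which has 6 edges.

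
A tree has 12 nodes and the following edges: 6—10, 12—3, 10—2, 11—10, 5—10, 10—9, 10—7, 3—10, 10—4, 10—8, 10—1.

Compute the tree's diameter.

3

A longest path is 12 - 3 - 10 - 7, with 3 edges.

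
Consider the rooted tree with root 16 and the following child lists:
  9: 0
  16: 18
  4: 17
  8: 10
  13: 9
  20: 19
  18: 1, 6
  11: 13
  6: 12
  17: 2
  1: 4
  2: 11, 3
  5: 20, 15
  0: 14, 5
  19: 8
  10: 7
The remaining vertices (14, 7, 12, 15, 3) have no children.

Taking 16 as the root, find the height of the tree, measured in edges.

15

7 sits deepest: 16 → 18 → 1 → 4 → 17 → 2 → 11 → 13 → 9 → 0 → 5 → 20 → 19 → 8 → 10 → 7 — 15 edges from the root.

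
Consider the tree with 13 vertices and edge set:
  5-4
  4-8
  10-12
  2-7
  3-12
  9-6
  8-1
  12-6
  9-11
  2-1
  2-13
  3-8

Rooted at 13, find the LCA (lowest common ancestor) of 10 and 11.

12

Path 10→root: 10 12 3 8 1 2 13; path 11→root: 11 9 6 12 3 8 1 2 13.
First common node: 12.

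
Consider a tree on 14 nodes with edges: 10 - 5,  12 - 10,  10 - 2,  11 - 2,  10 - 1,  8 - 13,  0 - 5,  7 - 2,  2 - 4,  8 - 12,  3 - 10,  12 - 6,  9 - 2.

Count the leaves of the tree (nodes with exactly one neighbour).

Degree-1 nodes: 0, 1, 3, 4, 6, 7, 9, 11, 13 — 9 of them.

9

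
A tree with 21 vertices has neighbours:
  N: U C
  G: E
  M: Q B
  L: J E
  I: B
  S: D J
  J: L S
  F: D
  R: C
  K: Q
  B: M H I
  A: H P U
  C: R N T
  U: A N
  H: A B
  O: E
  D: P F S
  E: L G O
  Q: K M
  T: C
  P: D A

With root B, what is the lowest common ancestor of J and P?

P

Ancestors of J (toward the root): J, S, D, P, A, H, B.
Ancestors of P: P, A, H, B.
The deepest node appearing in both lists is P.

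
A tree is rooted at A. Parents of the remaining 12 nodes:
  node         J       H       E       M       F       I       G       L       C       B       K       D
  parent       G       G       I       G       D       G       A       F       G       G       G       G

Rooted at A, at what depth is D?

2

A → G → D — 2 edges.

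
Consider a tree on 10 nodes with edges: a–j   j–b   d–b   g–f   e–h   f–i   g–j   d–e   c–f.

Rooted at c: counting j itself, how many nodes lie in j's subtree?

6

j's subtree: {j, b, a, d, e, h}, size 6.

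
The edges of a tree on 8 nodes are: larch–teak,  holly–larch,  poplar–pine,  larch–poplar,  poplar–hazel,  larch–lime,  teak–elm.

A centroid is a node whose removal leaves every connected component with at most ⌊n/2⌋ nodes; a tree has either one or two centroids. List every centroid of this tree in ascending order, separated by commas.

If larch is removed the pieces have sizes 3, 2, 1, 1, all ≤ ⌊8/2⌋ = 4.
No neighbour of larch does as well, so larch is the unique centroid.

larch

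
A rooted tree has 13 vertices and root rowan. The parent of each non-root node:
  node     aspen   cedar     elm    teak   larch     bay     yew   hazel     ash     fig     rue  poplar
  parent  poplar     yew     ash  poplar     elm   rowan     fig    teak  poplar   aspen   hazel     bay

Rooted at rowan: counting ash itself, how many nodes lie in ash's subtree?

3

Descendants of ash (including itself): ash, elm, larch. That's 3.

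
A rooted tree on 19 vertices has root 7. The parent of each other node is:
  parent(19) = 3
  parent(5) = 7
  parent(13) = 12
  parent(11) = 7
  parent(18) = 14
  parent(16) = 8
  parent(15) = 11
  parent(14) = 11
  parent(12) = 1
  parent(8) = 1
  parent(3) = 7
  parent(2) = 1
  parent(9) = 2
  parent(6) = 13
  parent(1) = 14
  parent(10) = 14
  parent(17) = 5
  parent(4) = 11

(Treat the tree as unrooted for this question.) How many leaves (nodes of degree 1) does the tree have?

9

The leaves are 4, 6, 9, 10, 15, 16, 17, 18, 19.
That is 9 leaves.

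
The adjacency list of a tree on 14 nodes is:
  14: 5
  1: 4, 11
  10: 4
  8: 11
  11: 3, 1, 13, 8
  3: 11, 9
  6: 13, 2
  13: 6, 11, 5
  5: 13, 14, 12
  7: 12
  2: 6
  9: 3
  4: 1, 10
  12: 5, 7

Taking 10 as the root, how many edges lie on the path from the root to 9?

Climbing from 9 to the root: 9–3–11–1–4–10. That's 5 steps.

5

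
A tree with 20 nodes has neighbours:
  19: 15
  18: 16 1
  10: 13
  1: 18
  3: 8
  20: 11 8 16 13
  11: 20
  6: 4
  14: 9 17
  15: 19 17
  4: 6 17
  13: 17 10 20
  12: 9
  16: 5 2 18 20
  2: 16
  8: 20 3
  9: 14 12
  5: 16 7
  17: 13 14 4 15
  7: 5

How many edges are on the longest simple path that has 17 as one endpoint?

Distances from 17 peak at 5, attained at 7 (1 also at distance 5).
17 – 13 – 20 – 16 – 5 – 7

5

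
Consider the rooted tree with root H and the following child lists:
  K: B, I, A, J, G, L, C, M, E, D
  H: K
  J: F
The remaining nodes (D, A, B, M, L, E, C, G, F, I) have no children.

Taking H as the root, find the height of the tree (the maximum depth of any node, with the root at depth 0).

F sits deepest: H-K-J-F — 3 edges from the root.

3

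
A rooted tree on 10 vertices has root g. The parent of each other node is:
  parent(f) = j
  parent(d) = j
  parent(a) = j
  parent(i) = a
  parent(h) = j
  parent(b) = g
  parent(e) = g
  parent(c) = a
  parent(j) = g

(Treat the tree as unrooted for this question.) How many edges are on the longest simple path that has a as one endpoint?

3

Distances from a peak at 3, attained at b (e also at distance 3).
a – j – g – b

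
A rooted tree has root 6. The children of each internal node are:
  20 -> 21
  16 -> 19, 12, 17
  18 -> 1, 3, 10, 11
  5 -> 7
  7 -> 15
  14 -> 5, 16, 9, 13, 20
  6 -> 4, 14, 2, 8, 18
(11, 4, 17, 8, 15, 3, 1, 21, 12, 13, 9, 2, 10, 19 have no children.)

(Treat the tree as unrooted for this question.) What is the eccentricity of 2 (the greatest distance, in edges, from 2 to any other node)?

5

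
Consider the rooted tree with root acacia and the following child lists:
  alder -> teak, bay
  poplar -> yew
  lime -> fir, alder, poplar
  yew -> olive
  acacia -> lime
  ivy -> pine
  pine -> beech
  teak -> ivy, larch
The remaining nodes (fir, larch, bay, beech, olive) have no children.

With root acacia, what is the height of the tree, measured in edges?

6

A deepest node is beech, reached by acacia → lime → alder → teak → ivy → pine → beech.
That path has 6 edges, so the height is 6.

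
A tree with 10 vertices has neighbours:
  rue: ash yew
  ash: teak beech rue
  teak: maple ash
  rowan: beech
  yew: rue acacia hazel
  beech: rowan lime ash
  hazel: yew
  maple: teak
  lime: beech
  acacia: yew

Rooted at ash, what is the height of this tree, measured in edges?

3

hazel sits deepest: ash – rue – yew – hazel — 3 edges from the root.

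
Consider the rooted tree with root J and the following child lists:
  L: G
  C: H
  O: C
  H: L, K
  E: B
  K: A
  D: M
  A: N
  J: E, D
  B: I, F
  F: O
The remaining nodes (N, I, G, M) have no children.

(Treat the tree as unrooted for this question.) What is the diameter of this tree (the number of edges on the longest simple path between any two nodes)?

11

A longest path is M-D-J-E-B-F-O-C-H-K-A-N, with 11 edges.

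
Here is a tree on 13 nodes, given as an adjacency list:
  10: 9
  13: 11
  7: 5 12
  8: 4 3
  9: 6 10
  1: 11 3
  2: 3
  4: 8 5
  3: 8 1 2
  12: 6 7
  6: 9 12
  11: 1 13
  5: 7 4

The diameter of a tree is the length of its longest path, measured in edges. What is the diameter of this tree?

Starting from 10, a farthest node is 13 at distance 11.
One longest path: 10 – 9 – 6 – 12 – 7 – 5 – 4 – 8 – 3 – 1 – 11 – 13.
So the diameter is 11.

11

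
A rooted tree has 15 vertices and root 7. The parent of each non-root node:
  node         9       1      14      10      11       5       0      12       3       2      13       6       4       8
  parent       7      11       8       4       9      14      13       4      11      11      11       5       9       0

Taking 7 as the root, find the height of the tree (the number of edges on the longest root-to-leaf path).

6 sits deepest: 7 – 9 – 11 – 13 – 0 – 8 – 14 – 5 – 6 — 8 edges from the root.

8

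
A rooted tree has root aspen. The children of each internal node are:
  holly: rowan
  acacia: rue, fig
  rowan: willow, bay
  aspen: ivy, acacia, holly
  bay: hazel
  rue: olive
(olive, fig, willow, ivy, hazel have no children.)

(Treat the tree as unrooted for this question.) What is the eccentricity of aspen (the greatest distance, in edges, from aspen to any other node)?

The node farthest from aspen is hazel, via aspen-holly-rowan-bay-hazel — 4 edges.

4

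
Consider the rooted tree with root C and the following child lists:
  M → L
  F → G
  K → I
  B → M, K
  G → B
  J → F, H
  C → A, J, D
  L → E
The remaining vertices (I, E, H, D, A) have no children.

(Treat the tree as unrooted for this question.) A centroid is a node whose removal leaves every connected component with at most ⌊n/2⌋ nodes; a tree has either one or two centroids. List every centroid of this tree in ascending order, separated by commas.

If G is removed the pieces have sizes 6, 6, all ≤ ⌊13/2⌋ = 6.
No neighbour of G does as well, so G is the unique centroid.

G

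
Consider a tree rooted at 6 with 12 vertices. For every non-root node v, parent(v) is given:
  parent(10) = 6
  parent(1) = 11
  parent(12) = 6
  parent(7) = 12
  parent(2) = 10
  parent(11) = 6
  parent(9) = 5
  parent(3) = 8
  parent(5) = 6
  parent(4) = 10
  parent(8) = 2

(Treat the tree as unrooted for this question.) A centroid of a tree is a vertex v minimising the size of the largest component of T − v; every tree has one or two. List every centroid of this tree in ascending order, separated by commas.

Removing 6 splits the tree into components of sizes 5, 2, 2, 2; the largest is 5 ≤ ⌊12/2⌋ = 6.
Every other node leaves some component of size > 6, so the centroid is unique.

6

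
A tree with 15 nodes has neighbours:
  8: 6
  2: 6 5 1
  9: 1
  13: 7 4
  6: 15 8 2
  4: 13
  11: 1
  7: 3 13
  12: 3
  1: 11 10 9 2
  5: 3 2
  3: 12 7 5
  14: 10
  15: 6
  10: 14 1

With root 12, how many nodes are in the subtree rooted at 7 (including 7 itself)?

3

7's subtree: {7, 13, 4}, size 3.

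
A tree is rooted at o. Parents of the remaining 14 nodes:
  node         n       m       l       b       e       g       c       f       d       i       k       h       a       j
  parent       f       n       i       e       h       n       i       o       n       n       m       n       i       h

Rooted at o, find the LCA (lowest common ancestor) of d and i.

d's ancestor chain is d, n, f, o and i's is i, n, f, o; they first meet at n.

n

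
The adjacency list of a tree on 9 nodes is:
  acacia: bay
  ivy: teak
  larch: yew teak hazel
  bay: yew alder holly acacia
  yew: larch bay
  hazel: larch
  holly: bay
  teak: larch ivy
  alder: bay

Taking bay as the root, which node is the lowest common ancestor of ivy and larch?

Path ivy→root: ivy teak larch yew bay; path larch→root: larch yew bay.
First common node: larch.

larch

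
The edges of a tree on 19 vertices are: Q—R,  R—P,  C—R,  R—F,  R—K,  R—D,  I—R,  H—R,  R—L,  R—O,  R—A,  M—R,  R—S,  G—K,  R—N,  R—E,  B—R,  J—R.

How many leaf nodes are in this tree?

17

The leaves are A, B, C, D, E, F, G, H, I, J, L, M, N, O, P, Q, S.
That is 17 leaves.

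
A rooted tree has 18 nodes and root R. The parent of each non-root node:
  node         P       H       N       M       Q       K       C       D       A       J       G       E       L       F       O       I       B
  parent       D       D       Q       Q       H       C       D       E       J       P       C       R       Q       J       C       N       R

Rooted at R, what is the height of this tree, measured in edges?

6

I sits deepest: R–E–D–H–Q–N–I — 6 edges from the root.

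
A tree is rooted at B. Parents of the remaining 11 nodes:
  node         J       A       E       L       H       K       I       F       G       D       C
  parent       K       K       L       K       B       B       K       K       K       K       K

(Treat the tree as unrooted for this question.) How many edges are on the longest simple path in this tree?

4

Starting from H, a farthest node is E at distance 4.
One longest path: H-B-K-L-E.
So the diameter is 4.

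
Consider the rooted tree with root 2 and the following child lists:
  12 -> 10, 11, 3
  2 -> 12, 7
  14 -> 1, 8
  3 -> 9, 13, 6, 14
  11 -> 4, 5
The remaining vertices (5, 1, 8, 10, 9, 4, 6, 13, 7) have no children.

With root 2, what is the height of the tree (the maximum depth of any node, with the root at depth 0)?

4

A deepest node is 8, reached by 2–12–3–14–8.
That path has 4 edges, so the height is 4.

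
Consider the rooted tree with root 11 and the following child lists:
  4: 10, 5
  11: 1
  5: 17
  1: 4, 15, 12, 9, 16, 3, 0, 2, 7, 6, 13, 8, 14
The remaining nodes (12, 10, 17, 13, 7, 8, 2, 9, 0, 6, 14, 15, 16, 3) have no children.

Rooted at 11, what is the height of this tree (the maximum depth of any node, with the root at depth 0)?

4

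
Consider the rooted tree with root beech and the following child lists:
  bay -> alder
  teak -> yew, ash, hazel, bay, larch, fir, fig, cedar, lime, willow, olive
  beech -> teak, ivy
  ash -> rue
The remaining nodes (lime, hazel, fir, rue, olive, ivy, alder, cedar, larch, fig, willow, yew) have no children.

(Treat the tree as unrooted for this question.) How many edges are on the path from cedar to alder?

3

The path is cedar – teak – bay – alder, which has 3 edges.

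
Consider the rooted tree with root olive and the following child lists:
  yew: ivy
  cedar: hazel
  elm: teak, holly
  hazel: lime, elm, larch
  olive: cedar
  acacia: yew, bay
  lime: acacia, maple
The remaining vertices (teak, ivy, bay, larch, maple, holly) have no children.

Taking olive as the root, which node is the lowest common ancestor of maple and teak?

hazel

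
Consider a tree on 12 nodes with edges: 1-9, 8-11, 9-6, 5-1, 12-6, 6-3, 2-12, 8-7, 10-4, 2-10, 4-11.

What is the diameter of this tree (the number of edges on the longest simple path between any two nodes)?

Starting from 5, a farthest node is 7 at distance 10.
One longest path: 5 - 1 - 9 - 6 - 12 - 2 - 10 - 4 - 11 - 8 - 7.
So the diameter is 10.

10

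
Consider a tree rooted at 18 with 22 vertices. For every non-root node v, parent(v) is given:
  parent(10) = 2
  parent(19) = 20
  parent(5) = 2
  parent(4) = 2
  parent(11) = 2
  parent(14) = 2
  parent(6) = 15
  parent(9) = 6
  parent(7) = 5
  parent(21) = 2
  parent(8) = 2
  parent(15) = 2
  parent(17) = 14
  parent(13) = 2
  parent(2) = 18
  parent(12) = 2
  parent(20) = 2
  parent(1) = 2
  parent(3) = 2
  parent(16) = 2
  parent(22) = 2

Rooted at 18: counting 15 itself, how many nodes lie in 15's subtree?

3

The subtree rooted at 15 contains: 15, 6, 9 — 3 nodes.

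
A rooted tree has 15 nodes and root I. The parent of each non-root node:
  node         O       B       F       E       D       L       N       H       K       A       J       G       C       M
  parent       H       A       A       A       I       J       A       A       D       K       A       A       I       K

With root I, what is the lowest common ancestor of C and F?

I

Ancestors of C (toward the root): C, I.
Ancestors of F: F, A, K, D, I.
The deepest node appearing in both lists is I.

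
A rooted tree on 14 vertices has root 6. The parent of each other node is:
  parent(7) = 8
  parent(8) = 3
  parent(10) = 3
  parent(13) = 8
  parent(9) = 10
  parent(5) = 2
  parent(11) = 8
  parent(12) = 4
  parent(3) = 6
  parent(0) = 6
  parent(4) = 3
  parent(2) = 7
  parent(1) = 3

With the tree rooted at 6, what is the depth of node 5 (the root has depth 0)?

5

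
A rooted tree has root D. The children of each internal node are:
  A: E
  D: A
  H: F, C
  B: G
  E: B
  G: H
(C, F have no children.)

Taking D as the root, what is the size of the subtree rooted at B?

5

The subtree rooted at B contains: B, G, H, C, F — 5 nodes.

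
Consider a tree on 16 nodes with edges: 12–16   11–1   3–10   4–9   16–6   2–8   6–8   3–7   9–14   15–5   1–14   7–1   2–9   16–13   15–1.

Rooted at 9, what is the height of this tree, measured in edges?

The longest root-to-leaf path is 9 – 14 – 1 – 7 – 3 – 10 (5 edges).

5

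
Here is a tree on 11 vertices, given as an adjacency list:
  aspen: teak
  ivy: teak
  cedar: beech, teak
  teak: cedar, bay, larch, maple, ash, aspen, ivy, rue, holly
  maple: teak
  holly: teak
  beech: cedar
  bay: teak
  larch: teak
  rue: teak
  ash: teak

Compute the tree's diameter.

3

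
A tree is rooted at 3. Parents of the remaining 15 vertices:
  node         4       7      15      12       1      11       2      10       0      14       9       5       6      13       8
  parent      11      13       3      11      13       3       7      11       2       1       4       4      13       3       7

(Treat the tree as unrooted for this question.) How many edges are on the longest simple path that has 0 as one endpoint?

A farthest node from 0 is 5 (9 also at distance 7).
The path 0 – 2 – 7 – 13 – 3 – 11 – 4 – 5 has 7 edges.

7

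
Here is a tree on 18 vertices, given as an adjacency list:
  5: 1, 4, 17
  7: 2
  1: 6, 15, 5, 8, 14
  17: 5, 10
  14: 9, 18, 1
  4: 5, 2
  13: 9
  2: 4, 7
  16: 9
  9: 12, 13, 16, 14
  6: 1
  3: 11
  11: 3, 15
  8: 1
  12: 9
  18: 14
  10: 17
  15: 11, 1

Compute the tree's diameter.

Starting from 3, a farthest node is 7 at distance 7.
One longest path: 3 - 11 - 15 - 1 - 5 - 4 - 2 - 7.
So the diameter is 7.

7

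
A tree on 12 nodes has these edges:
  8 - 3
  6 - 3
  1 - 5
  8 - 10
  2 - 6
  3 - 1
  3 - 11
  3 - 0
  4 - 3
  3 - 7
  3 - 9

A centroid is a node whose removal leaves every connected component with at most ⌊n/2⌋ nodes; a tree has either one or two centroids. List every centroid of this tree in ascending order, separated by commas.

3

Delete 3: the remaining components have sizes 2, 2, 2, 1, 1, 1, 1, 1. Max 2 ≤ 6, so 3 is a centroid.
Every other node leaves some component of size > 6, so the centroid is unique.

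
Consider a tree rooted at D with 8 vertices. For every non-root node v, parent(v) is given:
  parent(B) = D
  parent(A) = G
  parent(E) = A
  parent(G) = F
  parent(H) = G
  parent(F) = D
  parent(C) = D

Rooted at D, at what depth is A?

3

Path from D to A: D – F – G – A, which has 3 edges.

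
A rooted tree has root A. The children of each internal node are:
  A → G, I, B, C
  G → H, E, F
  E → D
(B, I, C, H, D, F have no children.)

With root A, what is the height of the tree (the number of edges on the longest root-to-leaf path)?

A deepest node is D, reached by A-G-E-D.
That path has 3 edges, so the height is 3.

3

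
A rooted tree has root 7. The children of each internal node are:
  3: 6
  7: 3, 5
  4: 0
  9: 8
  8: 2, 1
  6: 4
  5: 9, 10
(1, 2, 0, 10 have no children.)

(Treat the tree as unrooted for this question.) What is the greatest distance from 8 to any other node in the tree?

7

The node farthest from 8 is 0, via 8–9–5–7–3–6–4–0 — 7 edges.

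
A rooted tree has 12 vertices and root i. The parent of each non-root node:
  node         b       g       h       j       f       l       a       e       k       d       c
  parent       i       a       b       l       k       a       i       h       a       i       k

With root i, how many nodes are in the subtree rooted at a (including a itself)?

7

a's subtree: {a, l, k, g, j, f, c}, size 7.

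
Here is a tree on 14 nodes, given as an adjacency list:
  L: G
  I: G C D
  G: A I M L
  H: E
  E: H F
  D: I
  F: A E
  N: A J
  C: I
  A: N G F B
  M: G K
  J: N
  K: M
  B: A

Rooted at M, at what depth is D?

M – G – I – D — 3 edges.

3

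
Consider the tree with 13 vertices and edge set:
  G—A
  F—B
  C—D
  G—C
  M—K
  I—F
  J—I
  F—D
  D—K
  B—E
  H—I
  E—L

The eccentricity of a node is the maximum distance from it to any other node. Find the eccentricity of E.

6

Distances from E peak at 6, attained at A.
E–B–F–D–C–G–A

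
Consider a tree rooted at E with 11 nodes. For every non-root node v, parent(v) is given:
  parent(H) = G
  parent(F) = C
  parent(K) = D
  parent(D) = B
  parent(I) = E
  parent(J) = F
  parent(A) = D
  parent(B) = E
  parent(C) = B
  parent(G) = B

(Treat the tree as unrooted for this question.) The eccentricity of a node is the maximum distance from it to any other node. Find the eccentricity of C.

The node farthest from C is K (I, A, H also at distance 3), via C-B-D-K — 3 edges.

3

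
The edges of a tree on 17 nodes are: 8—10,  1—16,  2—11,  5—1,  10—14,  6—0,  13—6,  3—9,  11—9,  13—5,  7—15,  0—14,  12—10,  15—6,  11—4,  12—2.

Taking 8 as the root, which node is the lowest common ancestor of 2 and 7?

2's ancestor chain is 2, 12, 10, 8 and 7's is 7, 15, 6, 0, 14, 10, 8; they first meet at 10.

10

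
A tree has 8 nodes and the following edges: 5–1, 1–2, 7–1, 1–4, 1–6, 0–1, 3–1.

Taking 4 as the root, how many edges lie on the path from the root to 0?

4 – 1 – 0 — 2 edges.

2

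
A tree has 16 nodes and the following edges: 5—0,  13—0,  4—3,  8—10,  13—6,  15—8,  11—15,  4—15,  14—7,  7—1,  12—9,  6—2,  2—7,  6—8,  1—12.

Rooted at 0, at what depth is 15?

Path from 0 to 15: 0 → 13 → 6 → 8 → 15, which has 4 edges.

4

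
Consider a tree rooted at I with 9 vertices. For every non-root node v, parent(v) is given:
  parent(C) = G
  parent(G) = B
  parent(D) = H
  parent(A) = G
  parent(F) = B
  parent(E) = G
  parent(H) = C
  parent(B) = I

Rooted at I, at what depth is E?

3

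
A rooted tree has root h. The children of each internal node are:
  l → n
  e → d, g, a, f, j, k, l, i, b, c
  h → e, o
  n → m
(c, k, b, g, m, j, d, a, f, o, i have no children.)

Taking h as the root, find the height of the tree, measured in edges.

4

A deepest node is m, reached by h – e – l – n – m.
That path has 4 edges, so the height is 4.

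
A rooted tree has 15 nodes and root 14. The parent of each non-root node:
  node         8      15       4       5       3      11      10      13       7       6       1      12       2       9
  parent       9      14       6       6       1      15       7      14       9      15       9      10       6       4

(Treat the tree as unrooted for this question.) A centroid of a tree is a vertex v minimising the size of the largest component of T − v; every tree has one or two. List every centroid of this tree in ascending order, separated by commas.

If 4 is removed the pieces have sizes 7, 7, all ≤ ⌊15/2⌋ = 7.
No neighbour of 4 does as well, so 4 is the unique centroid.

4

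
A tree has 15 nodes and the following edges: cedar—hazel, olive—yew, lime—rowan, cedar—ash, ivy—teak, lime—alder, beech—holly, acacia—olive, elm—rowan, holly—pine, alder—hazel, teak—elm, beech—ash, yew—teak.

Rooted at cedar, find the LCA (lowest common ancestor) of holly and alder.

Ancestors of holly (toward the root): holly, beech, ash, cedar.
Ancestors of alder: alder, hazel, cedar.
The deepest node appearing in both lists is cedar.

cedar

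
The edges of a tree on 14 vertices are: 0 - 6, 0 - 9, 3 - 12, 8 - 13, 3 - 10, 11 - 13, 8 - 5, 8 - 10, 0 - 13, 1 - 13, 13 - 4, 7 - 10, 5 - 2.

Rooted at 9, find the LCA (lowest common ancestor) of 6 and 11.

Path 6→root: 6 0 9; path 11→root: 11 13 0 9.
First common node: 0.

0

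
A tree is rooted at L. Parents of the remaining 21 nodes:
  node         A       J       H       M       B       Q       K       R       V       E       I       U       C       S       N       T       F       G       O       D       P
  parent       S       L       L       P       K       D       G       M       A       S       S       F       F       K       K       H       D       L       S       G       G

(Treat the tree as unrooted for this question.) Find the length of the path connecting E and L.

4

Walking from E: E - S - K - G - L. Length 4.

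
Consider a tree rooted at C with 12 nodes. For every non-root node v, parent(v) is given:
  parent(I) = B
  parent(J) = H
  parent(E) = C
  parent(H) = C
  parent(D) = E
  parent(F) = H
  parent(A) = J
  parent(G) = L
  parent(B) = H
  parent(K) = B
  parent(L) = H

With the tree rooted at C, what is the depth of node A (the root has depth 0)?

Climbing from A to the root: A → J → H → C. That's 3 steps.

3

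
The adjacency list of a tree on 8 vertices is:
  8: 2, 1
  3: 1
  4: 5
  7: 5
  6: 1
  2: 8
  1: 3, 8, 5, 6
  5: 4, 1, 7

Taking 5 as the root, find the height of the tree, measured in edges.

3

2 sits deepest: 5–1–8–2 — 3 edges from the root.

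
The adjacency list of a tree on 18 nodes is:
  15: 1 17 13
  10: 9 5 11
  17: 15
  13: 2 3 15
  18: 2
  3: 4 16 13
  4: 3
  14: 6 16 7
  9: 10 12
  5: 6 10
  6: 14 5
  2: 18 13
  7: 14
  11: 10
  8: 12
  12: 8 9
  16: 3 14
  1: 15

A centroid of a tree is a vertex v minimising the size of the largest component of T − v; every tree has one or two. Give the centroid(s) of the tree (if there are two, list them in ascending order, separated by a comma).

14, 16

If 16 is removed the pieces have sizes 9, 8, all ≤ ⌊18/2⌋ = 9.
14 is adjacent to 16 and is also a centroid (the largest component after removing it is likewise 9).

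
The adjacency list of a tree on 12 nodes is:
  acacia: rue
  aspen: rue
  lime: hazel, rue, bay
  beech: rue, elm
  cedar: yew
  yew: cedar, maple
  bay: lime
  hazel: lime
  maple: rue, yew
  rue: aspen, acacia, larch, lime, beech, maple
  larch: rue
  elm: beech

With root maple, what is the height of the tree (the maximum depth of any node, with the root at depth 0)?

3

A deepest node is elm, reached by maple–rue–beech–elm.
That path has 3 edges, so the height is 3.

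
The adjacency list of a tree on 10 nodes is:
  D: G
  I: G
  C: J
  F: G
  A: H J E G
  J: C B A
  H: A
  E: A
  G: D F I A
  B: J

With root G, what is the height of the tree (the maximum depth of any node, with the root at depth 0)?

3

B sits deepest: G–A–J–B — 3 edges from the root.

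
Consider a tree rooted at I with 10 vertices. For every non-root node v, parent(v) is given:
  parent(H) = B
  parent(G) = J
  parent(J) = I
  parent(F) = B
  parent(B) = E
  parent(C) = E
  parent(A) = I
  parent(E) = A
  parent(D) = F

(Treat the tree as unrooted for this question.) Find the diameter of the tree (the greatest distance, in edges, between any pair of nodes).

7

Starting from D, a farthest node is G at distance 7.
One longest path: D - F - B - E - A - I - J - G.
So the diameter is 7.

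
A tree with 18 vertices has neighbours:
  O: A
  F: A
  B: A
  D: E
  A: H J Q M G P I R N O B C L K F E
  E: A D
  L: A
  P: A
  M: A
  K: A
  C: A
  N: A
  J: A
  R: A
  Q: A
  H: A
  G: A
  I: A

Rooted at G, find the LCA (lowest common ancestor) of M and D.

A

Ancestors of M (toward the root): M, A, G.
Ancestors of D: D, E, A, G.
The deepest node appearing in both lists is A.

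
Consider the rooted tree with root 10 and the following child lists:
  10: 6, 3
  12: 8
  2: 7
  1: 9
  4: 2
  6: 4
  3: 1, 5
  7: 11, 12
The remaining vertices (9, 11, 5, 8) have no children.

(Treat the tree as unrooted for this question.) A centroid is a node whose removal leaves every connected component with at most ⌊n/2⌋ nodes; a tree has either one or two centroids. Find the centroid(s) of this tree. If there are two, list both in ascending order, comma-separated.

If 6 is removed the pieces have sizes 6, 5, all ≤ ⌊12/2⌋ = 6.
4 is adjacent to 6 and is also a centroid (the largest component after removing it is likewise 6).

4, 6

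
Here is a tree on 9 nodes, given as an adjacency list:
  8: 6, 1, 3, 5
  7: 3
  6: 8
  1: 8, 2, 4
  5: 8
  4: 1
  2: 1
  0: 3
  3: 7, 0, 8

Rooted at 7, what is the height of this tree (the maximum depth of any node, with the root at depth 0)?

2 sits deepest: 7–3–8–1–2 — 4 edges from the root.

4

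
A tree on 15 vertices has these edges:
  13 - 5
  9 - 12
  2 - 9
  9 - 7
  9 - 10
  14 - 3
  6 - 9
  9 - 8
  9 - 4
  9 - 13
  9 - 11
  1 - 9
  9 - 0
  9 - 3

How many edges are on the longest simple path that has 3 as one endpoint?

3

The node farthest from 3 is 5, via 3 – 9 – 13 – 5 — 3 edges.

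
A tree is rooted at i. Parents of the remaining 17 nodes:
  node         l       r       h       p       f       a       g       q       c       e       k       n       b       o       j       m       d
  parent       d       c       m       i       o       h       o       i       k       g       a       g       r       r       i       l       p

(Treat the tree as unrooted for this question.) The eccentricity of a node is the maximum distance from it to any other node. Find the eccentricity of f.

12

A farthest node from f is j (q also at distance 12).
The path f – o – r – c – k – a – h – m – l – d – p – i – j has 12 edges.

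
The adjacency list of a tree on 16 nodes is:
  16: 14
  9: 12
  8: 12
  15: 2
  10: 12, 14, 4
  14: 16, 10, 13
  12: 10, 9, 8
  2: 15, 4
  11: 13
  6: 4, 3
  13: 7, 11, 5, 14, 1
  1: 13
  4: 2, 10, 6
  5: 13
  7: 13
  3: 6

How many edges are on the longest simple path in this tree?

6

Starting from 3, a farthest node is 11 at distance 6.
One longest path: 3-6-4-10-14-13-11.
So the diameter is 6.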